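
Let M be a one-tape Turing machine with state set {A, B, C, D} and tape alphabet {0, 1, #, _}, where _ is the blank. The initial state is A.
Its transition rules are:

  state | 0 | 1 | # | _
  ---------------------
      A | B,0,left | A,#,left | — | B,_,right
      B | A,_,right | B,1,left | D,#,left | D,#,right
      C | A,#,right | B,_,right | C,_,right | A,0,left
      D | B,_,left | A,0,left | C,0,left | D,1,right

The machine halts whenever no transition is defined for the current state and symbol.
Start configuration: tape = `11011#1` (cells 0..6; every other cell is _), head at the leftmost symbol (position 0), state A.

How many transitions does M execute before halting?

26

A | _[1]1011#1   read 1 → write #, move left, go to A
A | [_]#1011#1   read _ → write _, move right, go to B
B | _[#]1011#1   read # → write #, move left, go to D
D | [_]#1011#1   read _ → write 1, move right, go to D
D | 1[#]1011#1   read # → write 0, move left, go to C
C | [1]01011#1   read 1 → write _, move right, go to B
B | _[0]1011#1   read 0 → write _, move right, go to A
A | __[1]011#1   read 1 → write #, move left, go to A
A | _[_]#011#1   read _ → write _, move right, go to B
B | __[#]011#1   read # → write #, move left, go to D
D | _[_]#011#1   read _ → write 1, move right, go to D
D | _1[#]011#1   read # → write 0, move left, go to C
C | _[1]0011#1   read 1 → write _, move right, go to B
B | __[0]011#1   read 0 → write _, move right, go to A
A | ___[0]11#1   read 0 → write 0, move left, go to B
B | __[_]011#1   read _ → write #, move right, go to D
D | __#[0]11#1   read 0 → write _, move left, go to B
B | __[#]_11#1   read # → write #, move left, go to D
D | _[_]#_11#1   read _ → write 1, move right, go to D
D | _1[#]_11#1   read # → write 0, move left, go to C
C | _[1]0_11#1   read 1 → write _, move right, go to B
B | __[0]_11#1   read 0 → write _, move right, go to A
A | ___[_]11#1   read _ → write _, move right, go to B
B | ____[1]1#1   read 1 → write 1, move left, go to B
B | ___[_]11#1   read _ → write #, move right, go to D
D | ___#[1]1#1   read 1 → write 0, move left, go to A
A | ___[#]01#1
M halts after 26 transitions.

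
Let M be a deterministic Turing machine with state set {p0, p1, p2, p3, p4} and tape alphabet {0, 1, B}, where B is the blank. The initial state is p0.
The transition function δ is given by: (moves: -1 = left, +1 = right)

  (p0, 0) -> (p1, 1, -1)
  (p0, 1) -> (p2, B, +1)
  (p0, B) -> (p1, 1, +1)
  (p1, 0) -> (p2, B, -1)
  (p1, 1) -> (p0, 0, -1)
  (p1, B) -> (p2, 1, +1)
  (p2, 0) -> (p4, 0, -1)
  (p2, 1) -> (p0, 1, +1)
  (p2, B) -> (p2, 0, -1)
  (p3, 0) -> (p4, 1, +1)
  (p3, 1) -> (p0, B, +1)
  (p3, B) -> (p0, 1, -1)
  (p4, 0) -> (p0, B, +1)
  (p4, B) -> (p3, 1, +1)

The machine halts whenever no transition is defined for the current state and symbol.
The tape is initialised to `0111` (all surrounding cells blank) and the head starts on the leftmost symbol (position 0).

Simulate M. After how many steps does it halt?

p0 | B[0]111BBBB   read 0 → write 1, move -1, go to p1
p1 | [B]1111BBBB   read B → write 1, move +1, go to p2
p2 | 1[1]111BBBB   read 1 → write 1, move +1, go to p0
p0 | 11[1]11BBBB   read 1 → write B, move +1, go to p2
p2 | 11B[1]1BBBB   read 1 → write 1, move +1, go to p0
p0 | 11B1[1]BBBB   read 1 → write B, move +1, go to p2
p2 | 11B1B[B]BBB   read B → write 0, move -1, go to p2
p2 | 11B1[B]0BBB   read B → write 0, move -1, go to p2
p2 | 11B[1]00BBB   read 1 → write 1, move +1, go to p0
p0 | 11B1[0]0BBB   read 0 → write 1, move -1, go to p1
p1 | 11B[1]10BBB   read 1 → write 0, move -1, go to p0
p0 | 11[B]010BBB   read B → write 1, move +1, go to p1
p1 | 111[0]10BBB   read 0 → write B, move -1, go to p2
p2 | 11[1]B10BBB   read 1 → write 1, move +1, go to p0
p0 | 111[B]10BBB   read B → write 1, move +1, go to p1
p1 | 1111[1]0BBB   read 1 → write 0, move -1, go to p0
p0 | 111[1]00BBB   read 1 → write B, move +1, go to p2
p2 | 111B[0]0BBB   read 0 → write 0, move -1, go to p4
p4 | 111[B]00BBB   read B → write 1, move +1, go to p3
p3 | 1111[0]0BBB   read 0 → write 1, move +1, go to p4
p4 | 11111[0]BBB   read 0 → write B, move +1, go to p0
p0 | 11111B[B]BB   read B → write 1, move +1, go to p1
p1 | 11111B1[B]B   read B → write 1, move +1, go to p2
p2 | 11111B11[B]   read B → write 0, move -1, go to p2
p2 | 11111B1[1]0   read 1 → write 1, move +1, go to p0
p0 | 11111B11[0]   read 0 → write 1, move -1, go to p1
p1 | 11111B1[1]1   read 1 → write 0, move -1, go to p0
p0 | 11111B[1]01   read 1 → write B, move +1, go to p2
p2 | 11111BB[0]1   read 0 → write 0, move -1, go to p4
p4 | 11111B[B]01   read B → write 1, move +1, go to p3
p3 | 11111B1[0]1   read 0 → write 1, move +1, go to p4
p4 | 11111B11[1]
M halts after 31 transitions.

31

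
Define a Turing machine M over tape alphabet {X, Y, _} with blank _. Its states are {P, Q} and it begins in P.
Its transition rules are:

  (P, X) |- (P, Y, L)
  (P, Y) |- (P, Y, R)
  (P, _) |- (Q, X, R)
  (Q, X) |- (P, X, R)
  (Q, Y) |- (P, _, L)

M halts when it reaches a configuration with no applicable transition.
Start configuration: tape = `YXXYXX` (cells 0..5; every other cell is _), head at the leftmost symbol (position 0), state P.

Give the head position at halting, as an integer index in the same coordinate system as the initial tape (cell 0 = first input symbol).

7

P | [Y]XXYXX__   read Y → write Y, move R, go to P
P | Y[X]XYXX__   read X → write Y, move L, go to P
P | [Y]YXYXX__   read Y → write Y, move R, go to P
P | Y[Y]XYXX__   read Y → write Y, move R, go to P
P | YY[X]YXX__   read X → write Y, move L, go to P
P | Y[Y]YYXX__   read Y → write Y, move R, go to P
P | YY[Y]YXX__   read Y → write Y, move R, go to P
P | YYY[Y]XX__   read Y → write Y, move R, go to P
P | YYYY[X]X__   read X → write Y, move L, go to P
P | YYY[Y]YX__   read Y → write Y, move R, go to P
P | YYYY[Y]X__   read Y → write Y, move R, go to P
P | YYYYY[X]__   read X → write Y, move L, go to P
P | YYYY[Y]Y__   read Y → write Y, move R, go to P
P | YYYYY[Y]__   read Y → write Y, move R, go to P
P | YYYYYY[_]_   read _ → write X, move R, go to Q
Q | YYYYYYX[_]
At halt the head is at cell 7.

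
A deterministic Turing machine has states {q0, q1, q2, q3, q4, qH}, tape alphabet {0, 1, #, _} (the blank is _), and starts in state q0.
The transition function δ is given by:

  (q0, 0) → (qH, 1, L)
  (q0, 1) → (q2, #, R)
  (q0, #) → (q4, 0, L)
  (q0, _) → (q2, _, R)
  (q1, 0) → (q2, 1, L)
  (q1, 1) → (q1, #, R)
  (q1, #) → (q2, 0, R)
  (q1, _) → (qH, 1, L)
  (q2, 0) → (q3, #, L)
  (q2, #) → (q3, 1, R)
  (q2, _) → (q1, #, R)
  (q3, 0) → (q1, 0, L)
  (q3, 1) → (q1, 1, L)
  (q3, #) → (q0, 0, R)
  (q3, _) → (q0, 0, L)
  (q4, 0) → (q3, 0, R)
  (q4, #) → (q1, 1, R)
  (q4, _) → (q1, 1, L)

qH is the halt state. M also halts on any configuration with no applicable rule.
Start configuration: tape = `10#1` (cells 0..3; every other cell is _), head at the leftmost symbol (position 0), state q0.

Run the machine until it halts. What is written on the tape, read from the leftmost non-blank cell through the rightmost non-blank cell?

q0 | _[1]0#1   read 1 → write #, move R, go to q2
q2 | _#[0]#1   read 0 → write #, move L, go to q3
q3 | _[#]##1   read # → write 0, move R, go to q0
q0 | _0[#]#1   read # → write 0, move L, go to q4
q4 | _[0]0#1   read 0 → write 0, move R, go to q3
q3 | _0[0]#1   read 0 → write 0, move L, go to q1
q1 | _[0]0#1   read 0 → write 1, move L, go to q2
q2 | [_]10#1   read _ → write #, move R, go to q1
q1 | #[1]0#1   read 1 → write #, move R, go to q1
q1 | ##[0]#1   read 0 → write 1, move L, go to q2
q2 | #[#]1#1   read # → write 1, move R, go to q3
q3 | #1[1]#1   read 1 → write 1, move L, go to q1
q1 | #[1]1#1   read 1 → write #, move R, go to q1
q1 | ##[1]#1   read 1 → write #, move R, go to q1
q1 | ###[#]1   read # → write 0, move R, go to q2
q2 | ###0[1]
The non-blank tape span at halt is ###01.

###01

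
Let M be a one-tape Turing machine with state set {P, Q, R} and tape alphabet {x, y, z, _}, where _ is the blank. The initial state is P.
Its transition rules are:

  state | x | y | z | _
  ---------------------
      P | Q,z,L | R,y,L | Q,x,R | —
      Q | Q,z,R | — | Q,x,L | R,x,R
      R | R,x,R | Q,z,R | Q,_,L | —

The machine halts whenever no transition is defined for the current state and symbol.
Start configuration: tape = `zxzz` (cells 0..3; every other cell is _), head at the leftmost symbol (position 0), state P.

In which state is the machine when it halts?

state=P head=0 tape=_[z]xzz_   (P,z)→(Q,x,R)
state=Q head=1 tape=_x[x]zz_   (Q,x)→(Q,z,R)
state=Q head=2 tape=_xz[z]z_   (Q,z)→(Q,x,L)
state=Q head=1 tape=_x[z]xz_   (Q,z)→(Q,x,L)
state=Q head=0 tape=_[x]xxz_   (Q,x)→(Q,z,R)
state=Q head=1 tape=_z[x]xz_   (Q,x)→(Q,z,R)
state=Q head=2 tape=_zz[x]z_   (Q,x)→(Q,z,R)
state=Q head=3 tape=_zzz[z]_   (Q,z)→(Q,x,L)
state=Q head=2 tape=_zz[z]x_   (Q,z)→(Q,x,L)
state=Q head=1 tape=_z[z]xx_   (Q,z)→(Q,x,L)
state=Q head=0 tape=_[z]xxx_   (Q,z)→(Q,x,L)
state=Q head=-1 tape=[_]xxxx_   (Q,_)→(R,x,R)
state=R head=0 tape=x[x]xxx_   (R,x)→(R,x,R)
state=R head=1 tape=xx[x]xx_   (R,x)→(R,x,R)
state=R head=2 tape=xxx[x]x_   (R,x)→(R,x,R)
state=R head=3 tape=xxxx[x]_   (R,x)→(R,x,R)
state=R head=4 tape=xxxxx[_]
No transition is defined for (R, _); M halts in state R.

R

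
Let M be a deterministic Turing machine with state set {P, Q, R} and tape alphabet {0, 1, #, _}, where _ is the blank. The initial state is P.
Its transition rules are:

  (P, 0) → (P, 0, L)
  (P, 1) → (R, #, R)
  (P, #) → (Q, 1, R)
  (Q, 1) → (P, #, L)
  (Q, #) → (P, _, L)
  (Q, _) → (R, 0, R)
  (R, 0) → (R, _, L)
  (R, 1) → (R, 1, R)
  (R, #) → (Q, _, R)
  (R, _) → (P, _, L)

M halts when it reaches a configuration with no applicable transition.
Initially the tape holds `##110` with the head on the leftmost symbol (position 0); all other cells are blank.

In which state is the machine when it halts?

state=P head=0 tape=[#]#110_   (P,#)→(Q,1,R)
state=Q head=1 tape=1[#]110_   (Q,#)→(P,_,L)
state=P head=0 tape=[1]_110_   (P,1)→(R,#,R)
state=R head=1 tape=#[_]110_   (R,_)→(P,_,L)
state=P head=0 tape=[#]_110_   (P,#)→(Q,1,R)
state=Q head=1 tape=1[_]110_   (Q,_)→(R,0,R)
state=R head=2 tape=10[1]10_   (R,1)→(R,1,R)
state=R head=3 tape=101[1]0_   (R,1)→(R,1,R)
state=R head=4 tape=1011[0]_   (R,0)→(R,_,L)
state=R head=3 tape=101[1]__   (R,1)→(R,1,R)
state=R head=4 tape=1011[_]_   (R,_)→(P,_,L)
state=P head=3 tape=101[1]__   (P,1)→(R,#,R)
state=R head=4 tape=101#[_]_   (R,_)→(P,_,L)
state=P head=3 tape=101[#]__   (P,#)→(Q,1,R)
state=Q head=4 tape=1011[_]_   (Q,_)→(R,0,R)
state=R head=5 tape=10110[_]   (R,_)→(P,_,L)
state=P head=4 tape=1011[0]_   (P,0)→(P,0,L)
state=P head=3 tape=101[1]0_   (P,1)→(R,#,R)
state=R head=4 tape=101#[0]_   (R,0)→(R,_,L)
state=R head=3 tape=101[#]__   (R,#)→(Q,_,R)
state=Q head=4 tape=101_[_]_   (Q,_)→(R,0,R)
state=R head=5 tape=101_0[_]   (R,_)→(P,_,L)
state=P head=4 tape=101_[0]_   (P,0)→(P,0,L)
state=P head=3 tape=101[_]0_
No transition is defined for (P, _); M halts in state P.

P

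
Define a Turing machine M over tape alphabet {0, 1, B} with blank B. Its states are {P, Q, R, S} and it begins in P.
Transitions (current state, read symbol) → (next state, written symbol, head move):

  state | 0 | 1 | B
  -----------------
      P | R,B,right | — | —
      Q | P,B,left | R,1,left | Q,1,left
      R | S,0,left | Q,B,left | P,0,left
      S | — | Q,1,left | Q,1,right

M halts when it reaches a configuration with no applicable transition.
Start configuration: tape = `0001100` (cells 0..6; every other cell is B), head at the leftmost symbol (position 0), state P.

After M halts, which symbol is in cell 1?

B

state=P head=0 tape=[0]001100   (P,0)→(R,B,right)
state=R head=1 tape=B[0]01100   (R,0)→(S,0,left)
state=S head=0 tape=[B]001100   (S,B)→(Q,1,right)
state=Q head=1 tape=1[0]01100   (Q,0)→(P,B,left)
state=P head=0 tape=[1]B01100
Cell 1 holds B when M halts.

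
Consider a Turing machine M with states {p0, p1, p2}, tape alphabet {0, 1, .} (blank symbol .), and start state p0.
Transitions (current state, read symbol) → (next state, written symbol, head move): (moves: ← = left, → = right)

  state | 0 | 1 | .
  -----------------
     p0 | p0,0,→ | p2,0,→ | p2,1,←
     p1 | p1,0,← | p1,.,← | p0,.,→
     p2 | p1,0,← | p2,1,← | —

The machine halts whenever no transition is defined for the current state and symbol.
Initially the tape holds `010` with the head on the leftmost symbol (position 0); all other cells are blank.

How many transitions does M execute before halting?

state=p0 head=0 tape=.[0]10..   (p0,0)→(p0,0,→)
state=p0 head=1 tape=.0[1]0..   (p0,1)→(p2,0,→)
state=p2 head=2 tape=.00[0]..   (p2,0)→(p1,0,←)
state=p1 head=1 tape=.0[0]0..   (p1,0)→(p1,0,←)
state=p1 head=0 tape=.[0]00..   (p1,0)→(p1,0,←)
state=p1 head=-1 tape=[.]000..   (p1,.)→(p0,.,→)
state=p0 head=0 tape=.[0]00..   (p0,0)→(p0,0,→)
state=p0 head=1 tape=.0[0]0..   (p0,0)→(p0,0,→)
state=p0 head=2 tape=.00[0]..   (p0,0)→(p0,0,→)
state=p0 head=3 tape=.000[.].   (p0,.)→(p2,1,←)
state=p2 head=2 tape=.00[0]1.   (p2,0)→(p1,0,←)
state=p1 head=1 tape=.0[0]01.   (p1,0)→(p1,0,←)
state=p1 head=0 tape=.[0]001.   (p1,0)→(p1,0,←)
state=p1 head=-1 tape=[.]0001.   (p1,.)→(p0,.,→)
state=p0 head=0 tape=.[0]001.   (p0,0)→(p0,0,→)
state=p0 head=1 tape=.0[0]01.   (p0,0)→(p0,0,→)
state=p0 head=2 tape=.00[0]1.   (p0,0)→(p0,0,→)
state=p0 head=3 tape=.000[1].   (p0,1)→(p2,0,→)
state=p2 head=4 tape=.0000[.]
M halts after 18 transitions.

18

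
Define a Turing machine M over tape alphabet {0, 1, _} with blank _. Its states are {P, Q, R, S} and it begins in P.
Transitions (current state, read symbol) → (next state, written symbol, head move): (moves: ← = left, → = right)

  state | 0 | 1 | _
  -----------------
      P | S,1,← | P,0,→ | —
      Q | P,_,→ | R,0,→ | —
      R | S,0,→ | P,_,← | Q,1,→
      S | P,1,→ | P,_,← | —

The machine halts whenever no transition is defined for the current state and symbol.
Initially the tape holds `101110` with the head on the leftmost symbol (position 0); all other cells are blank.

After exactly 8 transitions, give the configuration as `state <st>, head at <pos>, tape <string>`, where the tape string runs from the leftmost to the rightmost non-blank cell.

state=P head=0 tape=[1]01110   (P,1)→(P,0,→)
state=P head=1 tape=0[0]1110   (P,0)→(S,1,←)
state=S head=0 tape=[0]11110   (S,0)→(P,1,→)
state=P head=1 tape=1[1]1110   (P,1)→(P,0,→)
state=P head=2 tape=10[1]110   (P,1)→(P,0,→)
state=P head=3 tape=100[1]10   (P,1)→(P,0,→)
state=P head=4 tape=1000[1]0   (P,1)→(P,0,→)
state=P head=5 tape=10000[0]   (P,0)→(S,1,←)
state=S head=4 tape=1000[0]1
After 8 steps: state S, head at 4, tape 100001.

state S, head at 4, tape 100001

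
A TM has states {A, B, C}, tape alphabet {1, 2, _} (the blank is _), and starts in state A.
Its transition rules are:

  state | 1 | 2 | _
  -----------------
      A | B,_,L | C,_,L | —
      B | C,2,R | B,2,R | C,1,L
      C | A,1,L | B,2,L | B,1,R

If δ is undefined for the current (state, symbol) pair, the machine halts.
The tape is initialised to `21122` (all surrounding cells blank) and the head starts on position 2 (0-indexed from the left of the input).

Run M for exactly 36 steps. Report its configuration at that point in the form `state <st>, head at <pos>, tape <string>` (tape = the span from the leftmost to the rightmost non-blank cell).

state=A head=2 tape=21[1]22___   (A,1)→(B,_,L)
state=B head=1 tape=2[1]_22___   (B,1)→(C,2,R)
state=C head=2 tape=22[_]22___   (C,_)→(B,1,R)
state=B head=3 tape=221[2]2___   (B,2)→(B,2,R)
state=B head=4 tape=2212[2]___   (B,2)→(B,2,R)
state=B head=5 tape=22122[_]__   (B,_)→(C,1,L)
state=C head=4 tape=2212[2]1__   (C,2)→(B,2,L)
state=B head=3 tape=221[2]21__   (B,2)→(B,2,R)
state=B head=4 tape=2212[2]1__   (B,2)→(B,2,R)
state=B head=5 tape=22122[1]__   (B,1)→(C,2,R)
state=C head=6 tape=221222[_]_   (C,_)→(B,1,R)
state=B head=7 tape=2212221[_]   (B,_)→(C,1,L)
state=C head=6 tape=221222[1]1   (C,1)→(A,1,L)
state=A head=5 tape=22122[2]11   (A,2)→(C,_,L)
state=C head=4 tape=2212[2]_11   (C,2)→(B,2,L)
state=B head=3 tape=221[2]2_11   (B,2)→(B,2,R)
state=B head=4 tape=2212[2]_11   (B,2)→(B,2,R)
state=B head=5 tape=22122[_]11   (B,_)→(C,1,L)
state=C head=4 tape=2212[2]111   (C,2)→(B,2,L)
state=B head=3 tape=221[2]2111   (B,2)→(B,2,R)
state=B head=4 tape=2212[2]111   (B,2)→(B,2,R)
state=B head=5 tape=22122[1]11   (B,1)→(C,2,R)
state=C head=6 tape=221222[1]1   (C,1)→(A,1,L)
state=A head=5 tape=22122[2]11   (A,2)→(C,_,L)
state=C head=4 tape=2212[2]_11   (C,2)→(B,2,L)
state=B head=3 tape=221[2]2_11   (B,2)→(B,2,R)
state=B head=4 tape=2212[2]_11   (B,2)→(B,2,R)
state=B head=5 tape=22122[_]11   (B,_)→(C,1,L)
state=C head=4 tape=2212[2]111   (C,2)→(B,2,L)
state=B head=3 tape=221[2]2111   (B,2)→(B,2,R)
state=B head=4 tape=2212[2]111   (B,2)→(B,2,R)
state=B head=5 tape=22122[1]11   (B,1)→(C,2,R)
state=C head=6 tape=221222[1]1   (C,1)→(A,1,L)
state=A head=5 tape=22122[2]11   (A,2)→(C,_,L)
state=C head=4 tape=2212[2]_11   (C,2)→(B,2,L)
state=B head=3 tape=221[2]2_11   (B,2)→(B,2,R)
state=B head=4 tape=2212[2]_11
After 36 steps: state B, head at 4, tape 22122_11.

state B, head at 4, tape 22122_11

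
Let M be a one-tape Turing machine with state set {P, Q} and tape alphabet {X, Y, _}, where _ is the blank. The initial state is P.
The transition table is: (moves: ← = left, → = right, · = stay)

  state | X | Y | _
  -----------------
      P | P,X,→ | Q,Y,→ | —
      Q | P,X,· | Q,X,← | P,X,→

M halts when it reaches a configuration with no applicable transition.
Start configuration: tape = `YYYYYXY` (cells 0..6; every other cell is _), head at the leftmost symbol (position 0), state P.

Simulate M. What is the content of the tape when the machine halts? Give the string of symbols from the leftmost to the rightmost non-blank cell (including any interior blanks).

XXXXXYXYX

P | _[Y]YYYYXY__   read Y → write Y, move →, go to Q
Q | _Y[Y]YYYXY__   read Y → write X, move ←, go to Q
Q | _[Y]XYYYXY__   read Y → write X, move ←, go to Q
Q | [_]XXYYYXY__   read _ → write X, move →, go to P
P | X[X]XYYYXY__   read X → write X, move →, go to P
P | XX[X]YYYXY__   read X → write X, move →, go to P
P | XXX[Y]YYXY__   read Y → write Y, move →, go to Q
Q | XXXY[Y]YXY__   read Y → write X, move ←, go to Q
Q | XXX[Y]XYXY__   read Y → write X, move ←, go to Q
Q | XX[X]XXYXY__   read X → write X, move ·, go to P
P | XX[X]XXYXY__   read X → write X, move →, go to P
P | XXX[X]XYXY__   read X → write X, move →, go to P
P | XXXX[X]YXY__   read X → write X, move →, go to P
P | XXXXX[Y]XY__   read Y → write Y, move →, go to Q
Q | XXXXXY[X]Y__   read X → write X, move ·, go to P
P | XXXXXY[X]Y__   read X → write X, move →, go to P
P | XXXXXYX[Y]__   read Y → write Y, move →, go to Q
Q | XXXXXYXY[_]_   read _ → write X, move →, go to P
P | XXXXXYXYX[_]
The non-blank tape span at halt is XXXXXYXYX.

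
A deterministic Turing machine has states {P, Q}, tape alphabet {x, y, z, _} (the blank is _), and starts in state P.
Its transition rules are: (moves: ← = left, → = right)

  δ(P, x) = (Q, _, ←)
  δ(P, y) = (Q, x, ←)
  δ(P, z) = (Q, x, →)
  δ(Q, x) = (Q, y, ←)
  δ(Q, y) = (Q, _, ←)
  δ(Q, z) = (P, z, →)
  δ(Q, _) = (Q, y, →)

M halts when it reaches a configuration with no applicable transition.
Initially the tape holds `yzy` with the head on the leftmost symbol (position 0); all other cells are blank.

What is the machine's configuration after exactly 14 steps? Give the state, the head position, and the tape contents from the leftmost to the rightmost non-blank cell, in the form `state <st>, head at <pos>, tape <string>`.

state P, head at 2, tape yyyyzy

P | ___[y]zy   read y → write x, move ←, go to Q
Q | __[_]xzy   read _ → write y, move →, go to Q
Q | __y[x]zy   read x → write y, move ←, go to Q
Q | __[y]yzy   read y → write _, move ←, go to Q
Q | _[_]_yzy   read _ → write y, move →, go to Q
Q | _y[_]yzy   read _ → write y, move →, go to Q
Q | _yy[y]zy   read y → write _, move ←, go to Q
Q | _y[y]_zy   read y → write _, move ←, go to Q
Q | _[y]__zy   read y → write _, move ←, go to Q
Q | [_]___zy   read _ → write y, move →, go to Q
Q | y[_]__zy   read _ → write y, move →, go to Q
Q | yy[_]_zy   read _ → write y, move →, go to Q
Q | yyy[_]zy   read _ → write y, move →, go to Q
Q | yyyy[z]y   read z → write z, move →, go to P
P | yyyyz[y]
After 14 steps: state P, head at 2, tape yyyyzy.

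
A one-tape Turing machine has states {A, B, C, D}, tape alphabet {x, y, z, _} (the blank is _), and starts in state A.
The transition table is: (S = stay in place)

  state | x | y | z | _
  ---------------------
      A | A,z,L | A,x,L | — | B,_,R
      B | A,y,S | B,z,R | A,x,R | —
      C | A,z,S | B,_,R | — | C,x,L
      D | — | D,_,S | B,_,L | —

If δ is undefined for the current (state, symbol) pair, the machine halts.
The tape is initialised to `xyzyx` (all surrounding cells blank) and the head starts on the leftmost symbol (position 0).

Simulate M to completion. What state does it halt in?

A | _[x]yzyx   read x → write z, move L, go to A
A | [_]zyzyx   read _ → write _, move R, go to B
B | _[z]yzyx   read z → write x, move R, go to A
A | _x[y]zyx   read y → write x, move L, go to A
A | _[x]xzyx   read x → write z, move L, go to A
A | [_]zxzyx   read _ → write _, move R, go to B
B | _[z]xzyx   read z → write x, move R, go to A
A | _x[x]zyx   read x → write z, move L, go to A
A | _[x]zzyx   read x → write z, move L, go to A
A | [_]zzzyx   read _ → write _, move R, go to B
B | _[z]zzyx   read z → write x, move R, go to A
A | _x[z]zyx
No transition is defined for (A, z); M halts in state A.

A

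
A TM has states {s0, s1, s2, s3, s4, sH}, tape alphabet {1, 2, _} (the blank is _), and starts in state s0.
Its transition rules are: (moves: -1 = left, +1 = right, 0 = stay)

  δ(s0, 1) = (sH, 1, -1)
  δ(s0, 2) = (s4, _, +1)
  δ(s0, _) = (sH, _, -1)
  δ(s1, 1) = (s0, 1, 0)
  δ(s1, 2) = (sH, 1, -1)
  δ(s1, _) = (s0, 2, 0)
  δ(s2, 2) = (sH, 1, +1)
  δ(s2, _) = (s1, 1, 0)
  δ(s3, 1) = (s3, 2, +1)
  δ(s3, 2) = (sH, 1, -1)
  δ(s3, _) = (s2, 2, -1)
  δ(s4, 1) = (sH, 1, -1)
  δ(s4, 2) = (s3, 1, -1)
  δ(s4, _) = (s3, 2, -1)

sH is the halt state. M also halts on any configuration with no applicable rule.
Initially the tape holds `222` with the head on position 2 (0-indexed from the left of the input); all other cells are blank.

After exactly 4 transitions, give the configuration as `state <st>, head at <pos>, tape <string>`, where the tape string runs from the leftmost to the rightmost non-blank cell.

s0 | 22[2]_   read 2 → write _, move +1, go to s4
s4 | 22_[_]   read _ → write 2, move -1, go to s3
s3 | 22[_]2   read _ → write 2, move -1, go to s2
s2 | 2[2]22   read 2 → write 1, move +1, go to sH
sH | 21[2]2
After 4 steps: state sH, head at 2, tape 2122.

state sH, head at 2, tape 2122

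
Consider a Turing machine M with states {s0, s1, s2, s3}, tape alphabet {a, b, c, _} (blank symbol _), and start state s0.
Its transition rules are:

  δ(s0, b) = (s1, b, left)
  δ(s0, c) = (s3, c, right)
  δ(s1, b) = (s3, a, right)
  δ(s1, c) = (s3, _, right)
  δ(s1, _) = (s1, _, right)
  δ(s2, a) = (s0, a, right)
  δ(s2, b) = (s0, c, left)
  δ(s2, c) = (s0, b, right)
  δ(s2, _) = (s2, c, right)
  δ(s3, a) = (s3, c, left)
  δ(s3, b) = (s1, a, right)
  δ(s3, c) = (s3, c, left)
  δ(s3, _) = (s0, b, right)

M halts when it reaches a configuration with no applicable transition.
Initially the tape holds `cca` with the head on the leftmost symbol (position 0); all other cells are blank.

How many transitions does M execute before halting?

20

s0 | _[c]ca__   read c → write c, move right, go to s3
s3 | _c[c]a__   read c → write c, move left, go to s3
s3 | _[c]ca__   read c → write c, move left, go to s3
s3 | [_]cca__   read _ → write b, move right, go to s0
s0 | b[c]ca__   read c → write c, move right, go to s3
s3 | bc[c]a__   read c → write c, move left, go to s3
s3 | b[c]ca__   read c → write c, move left, go to s3
s3 | [b]cca__   read b → write a, move right, go to s1
s1 | a[c]ca__   read c → write _, move right, go to s3
s3 | a_[c]a__   read c → write c, move left, go to s3
s3 | a[_]ca__   read _ → write b, move right, go to s0
s0 | ab[c]a__   read c → write c, move right, go to s3
s3 | abc[a]__   read a → write c, move left, go to s3
s3 | ab[c]c__   read c → write c, move left, go to s3
s3 | a[b]cc__   read b → write a, move right, go to s1
s1 | aa[c]c__   read c → write _, move right, go to s3
s3 | aa_[c]__   read c → write c, move left, go to s3
s3 | aa[_]c__   read _ → write b, move right, go to s0
s0 | aab[c]__   read c → write c, move right, go to s3
s3 | aabc[_]_   read _ → write b, move right, go to s0
s0 | aabcb[_]
M halts after 20 transitions.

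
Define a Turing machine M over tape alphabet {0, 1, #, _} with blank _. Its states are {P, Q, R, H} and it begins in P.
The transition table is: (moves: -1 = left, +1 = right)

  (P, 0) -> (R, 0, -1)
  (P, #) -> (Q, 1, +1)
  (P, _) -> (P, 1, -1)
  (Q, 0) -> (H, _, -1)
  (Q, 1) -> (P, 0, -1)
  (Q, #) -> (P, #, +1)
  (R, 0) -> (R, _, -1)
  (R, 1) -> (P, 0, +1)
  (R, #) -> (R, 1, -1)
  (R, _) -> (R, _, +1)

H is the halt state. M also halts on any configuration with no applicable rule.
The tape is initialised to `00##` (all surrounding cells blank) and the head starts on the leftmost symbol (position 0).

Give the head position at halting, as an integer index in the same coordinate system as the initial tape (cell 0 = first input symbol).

P | _[0]0##_   read 0 → write 0, move -1, go to R
R | [_]00##_   read _ → write _, move +1, go to R
R | _[0]0##_   read 0 → write _, move -1, go to R
R | [_]_0##_   read _ → write _, move +1, go to R
R | _[_]0##_   read _ → write _, move +1, go to R
R | __[0]##_   read 0 → write _, move -1, go to R
R | _[_]_##_   read _ → write _, move +1, go to R
R | __[_]##_   read _ → write _, move +1, go to R
R | ___[#]#_   read # → write 1, move -1, go to R
R | __[_]1#_   read _ → write _, move +1, go to R
R | ___[1]#_   read 1 → write 0, move +1, go to P
P | ___0[#]_   read # → write 1, move +1, go to Q
Q | ___01[_]
At halt the head is at cell 4.

4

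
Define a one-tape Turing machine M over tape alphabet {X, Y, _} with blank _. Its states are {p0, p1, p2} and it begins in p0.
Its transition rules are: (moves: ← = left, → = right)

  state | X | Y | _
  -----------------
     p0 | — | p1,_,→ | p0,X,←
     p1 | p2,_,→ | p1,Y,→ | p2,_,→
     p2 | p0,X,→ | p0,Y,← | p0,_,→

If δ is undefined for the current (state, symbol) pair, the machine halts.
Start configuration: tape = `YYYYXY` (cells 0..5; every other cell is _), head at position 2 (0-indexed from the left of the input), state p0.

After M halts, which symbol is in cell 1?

_

state=p0 head=2 tape=YY[Y]YXY   (p0,Y)→(p1,_,→)
state=p1 head=3 tape=YY_[Y]XY   (p1,Y)→(p1,Y,→)
state=p1 head=4 tape=YY_Y[X]Y   (p1,X)→(p2,_,→)
state=p2 head=5 tape=YY_Y_[Y]   (p2,Y)→(p0,Y,←)
state=p0 head=4 tape=YY_Y[_]Y   (p0,_)→(p0,X,←)
state=p0 head=3 tape=YY_[Y]XY   (p0,Y)→(p1,_,→)
state=p1 head=4 tape=YY__[X]Y   (p1,X)→(p2,_,→)
state=p2 head=5 tape=YY___[Y]   (p2,Y)→(p0,Y,←)
state=p0 head=4 tape=YY__[_]Y   (p0,_)→(p0,X,←)
state=p0 head=3 tape=YY_[_]XY   (p0,_)→(p0,X,←)
state=p0 head=2 tape=YY[_]XXY   (p0,_)→(p0,X,←)
state=p0 head=1 tape=Y[Y]XXXY   (p0,Y)→(p1,_,→)
state=p1 head=2 tape=Y_[X]XXY   (p1,X)→(p2,_,→)
state=p2 head=3 tape=Y__[X]XY   (p2,X)→(p0,X,→)
state=p0 head=4 tape=Y__X[X]Y
Cell 1 holds _ when M halts.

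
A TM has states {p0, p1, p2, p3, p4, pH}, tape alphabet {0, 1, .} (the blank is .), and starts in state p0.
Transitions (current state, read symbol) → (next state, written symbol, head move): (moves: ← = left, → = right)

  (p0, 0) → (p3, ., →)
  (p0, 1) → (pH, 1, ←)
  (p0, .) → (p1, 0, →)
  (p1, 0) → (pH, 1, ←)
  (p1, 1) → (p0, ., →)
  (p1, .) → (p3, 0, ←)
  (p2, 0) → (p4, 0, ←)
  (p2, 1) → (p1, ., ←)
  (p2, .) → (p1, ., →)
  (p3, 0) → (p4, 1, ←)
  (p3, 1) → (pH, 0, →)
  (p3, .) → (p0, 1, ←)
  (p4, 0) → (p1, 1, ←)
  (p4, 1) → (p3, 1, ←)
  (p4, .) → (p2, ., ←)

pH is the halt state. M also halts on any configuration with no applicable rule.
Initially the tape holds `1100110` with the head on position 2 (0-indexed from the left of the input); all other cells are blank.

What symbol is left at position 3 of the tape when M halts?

1

p0 | ..11[0]0110   read 0 → write ., move →, go to p3
p3 | ..11.[0]110   read 0 → write 1, move ←, go to p4
p4 | ..11[.]1110   read . → write ., move ←, go to p2
p2 | ..1[1].1110   read 1 → write ., move ←, go to p1
p1 | ..[1]..1110   read 1 → write ., move →, go to p0
p0 | ...[.].1110   read . → write 0, move →, go to p1
p1 | ...0[.]1110   read . → write 0, move ←, go to p3
p3 | ...[0]01110   read 0 → write 1, move ←, go to p4
p4 | ..[.]101110   read . → write ., move ←, go to p2
p2 | .[.].101110   read . → write ., move →, go to p1
p1 | ..[.]101110   read . → write 0, move ←, go to p3
p3 | .[.]0101110   read . → write 1, move ←, go to p0
p0 | [.]10101110   read . → write 0, move →, go to p1
p1 | 0[1]0101110   read 1 → write ., move →, go to p0
p0 | 0.[0]101110   read 0 → write ., move →, go to p3
p3 | 0..[1]01110   read 1 → write 0, move →, go to pH
pH | 0..0[0]1110
Cell 3 holds 1 when M halts.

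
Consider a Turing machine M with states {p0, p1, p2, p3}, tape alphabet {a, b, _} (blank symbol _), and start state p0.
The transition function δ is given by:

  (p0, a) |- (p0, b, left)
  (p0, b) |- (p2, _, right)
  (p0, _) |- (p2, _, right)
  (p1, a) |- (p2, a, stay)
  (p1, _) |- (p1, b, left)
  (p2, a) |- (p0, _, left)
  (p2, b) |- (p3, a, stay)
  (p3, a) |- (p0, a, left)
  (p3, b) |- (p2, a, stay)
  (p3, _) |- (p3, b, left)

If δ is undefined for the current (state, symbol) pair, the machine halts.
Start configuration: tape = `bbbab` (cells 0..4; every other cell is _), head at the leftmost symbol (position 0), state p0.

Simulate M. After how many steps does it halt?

6

state=p0 head=0 tape=[b]bbab   (p0,b)→(p2,_,right)
state=p2 head=1 tape=_[b]bab   (p2,b)→(p3,a,stay)
state=p3 head=1 tape=_[a]bab   (p3,a)→(p0,a,left)
state=p0 head=0 tape=[_]abab   (p0,_)→(p2,_,right)
state=p2 head=1 tape=_[a]bab   (p2,a)→(p0,_,left)
state=p0 head=0 tape=[_]_bab   (p0,_)→(p2,_,right)
state=p2 head=1 tape=_[_]bab
M halts after 6 transitions.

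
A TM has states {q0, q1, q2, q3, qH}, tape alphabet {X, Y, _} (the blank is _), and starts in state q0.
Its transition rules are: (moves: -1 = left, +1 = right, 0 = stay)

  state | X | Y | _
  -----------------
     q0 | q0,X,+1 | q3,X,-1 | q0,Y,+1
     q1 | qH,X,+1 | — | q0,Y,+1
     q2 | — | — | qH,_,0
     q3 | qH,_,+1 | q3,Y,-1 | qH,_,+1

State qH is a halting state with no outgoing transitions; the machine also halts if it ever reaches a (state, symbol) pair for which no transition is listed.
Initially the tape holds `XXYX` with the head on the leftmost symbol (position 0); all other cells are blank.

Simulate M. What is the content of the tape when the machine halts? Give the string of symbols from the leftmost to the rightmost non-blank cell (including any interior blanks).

q0 | [X]XYX   read X → write X, move +1, go to q0
q0 | X[X]YX   read X → write X, move +1, go to q0
q0 | XX[Y]X   read Y → write X, move -1, go to q3
q3 | X[X]XX   read X → write _, move +1, go to qH
qH | X_[X]X
The non-blank tape span at halt is X_XX.

X_XX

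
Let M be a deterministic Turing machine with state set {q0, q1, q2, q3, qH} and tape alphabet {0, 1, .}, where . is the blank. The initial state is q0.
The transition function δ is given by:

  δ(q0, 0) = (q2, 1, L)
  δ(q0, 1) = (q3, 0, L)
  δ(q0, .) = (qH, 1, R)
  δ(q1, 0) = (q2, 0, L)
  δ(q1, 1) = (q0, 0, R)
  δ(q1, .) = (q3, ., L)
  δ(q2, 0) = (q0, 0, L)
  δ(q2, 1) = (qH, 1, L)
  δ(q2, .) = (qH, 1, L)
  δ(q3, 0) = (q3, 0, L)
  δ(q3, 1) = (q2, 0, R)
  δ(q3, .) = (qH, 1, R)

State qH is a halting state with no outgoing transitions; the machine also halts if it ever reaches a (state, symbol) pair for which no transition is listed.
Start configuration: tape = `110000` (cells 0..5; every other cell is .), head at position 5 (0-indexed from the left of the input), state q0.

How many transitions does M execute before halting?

q0 | ..11000[0]   read 0 → write 1, move L, go to q2
q2 | ..1100[0]1   read 0 → write 0, move L, go to q0
q0 | ..110[0]01   read 0 → write 1, move L, go to q2
q2 | ..11[0]101   read 0 → write 0, move L, go to q0
q0 | ..1[1]0101   read 1 → write 0, move L, go to q3
q3 | ..[1]00101   read 1 → write 0, move R, go to q2
q2 | ..0[0]0101   read 0 → write 0, move L, go to q0
q0 | ..[0]00101   read 0 → write 1, move L, go to q2
q2 | .[.]100101   read . → write 1, move L, go to qH
qH | [.]1100101
M halts after 9 transitions.

9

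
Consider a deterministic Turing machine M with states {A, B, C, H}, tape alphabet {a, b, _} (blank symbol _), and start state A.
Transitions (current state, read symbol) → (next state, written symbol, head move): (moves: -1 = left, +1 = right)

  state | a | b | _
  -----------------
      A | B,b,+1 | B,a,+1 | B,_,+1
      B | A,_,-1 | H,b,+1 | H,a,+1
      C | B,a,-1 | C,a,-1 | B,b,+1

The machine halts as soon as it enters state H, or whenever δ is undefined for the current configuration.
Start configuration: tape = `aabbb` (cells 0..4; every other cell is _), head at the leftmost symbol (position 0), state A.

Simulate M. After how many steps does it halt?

state=A head=0 tape=[a]abbb   (A,a)→(B,b,+1)
state=B head=1 tape=b[a]bbb   (B,a)→(A,_,-1)
state=A head=0 tape=[b]_bbb   (A,b)→(B,a,+1)
state=B head=1 tape=a[_]bbb   (B,_)→(H,a,+1)
state=H head=2 tape=aa[b]bb
M halts after 4 transitions.

4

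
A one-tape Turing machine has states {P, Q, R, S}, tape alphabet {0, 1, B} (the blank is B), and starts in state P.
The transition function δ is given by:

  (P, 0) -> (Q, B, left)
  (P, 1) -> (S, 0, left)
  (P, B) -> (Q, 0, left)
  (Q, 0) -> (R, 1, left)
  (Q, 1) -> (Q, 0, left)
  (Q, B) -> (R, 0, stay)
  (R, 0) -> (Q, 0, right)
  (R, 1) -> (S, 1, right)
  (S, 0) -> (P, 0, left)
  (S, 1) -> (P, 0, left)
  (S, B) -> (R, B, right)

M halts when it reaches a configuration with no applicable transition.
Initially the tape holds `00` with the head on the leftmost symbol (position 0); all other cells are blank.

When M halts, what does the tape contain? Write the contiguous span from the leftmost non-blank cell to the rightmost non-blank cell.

100

P | BB[0]0   read 0 → write B, move left, go to Q
Q | B[B]B0   read B → write 0, move stay, go to R
R | B[0]B0   read 0 → write 0, move right, go to Q
Q | B0[B]0   read B → write 0, move stay, go to R
R | B0[0]0   read 0 → write 0, move right, go to Q
Q | B00[0]   read 0 → write 1, move left, go to R
R | B0[0]1   read 0 → write 0, move right, go to Q
Q | B00[1]   read 1 → write 0, move left, go to Q
Q | B0[0]0   read 0 → write 1, move left, go to R
R | B[0]10   read 0 → write 0, move right, go to Q
Q | B0[1]0   read 1 → write 0, move left, go to Q
Q | B[0]00   read 0 → write 1, move left, go to R
R | [B]100
The non-blank tape span at halt is 100.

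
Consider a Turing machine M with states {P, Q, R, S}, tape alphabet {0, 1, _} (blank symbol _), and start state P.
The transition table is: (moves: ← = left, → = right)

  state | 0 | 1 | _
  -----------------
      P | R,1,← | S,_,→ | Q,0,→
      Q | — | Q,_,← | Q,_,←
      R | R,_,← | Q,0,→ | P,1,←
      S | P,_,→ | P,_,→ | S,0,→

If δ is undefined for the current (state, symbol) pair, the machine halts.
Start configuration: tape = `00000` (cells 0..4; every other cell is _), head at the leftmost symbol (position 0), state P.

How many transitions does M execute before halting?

P | __[0]0000   read 0 → write 1, move ←, go to R
R | _[_]10000   read _ → write 1, move ←, go to P
P | [_]110000   read _ → write 0, move →, go to Q
Q | 0[1]10000   read 1 → write _, move ←, go to Q
Q | [0]_10000
M halts after 4 transitions.

4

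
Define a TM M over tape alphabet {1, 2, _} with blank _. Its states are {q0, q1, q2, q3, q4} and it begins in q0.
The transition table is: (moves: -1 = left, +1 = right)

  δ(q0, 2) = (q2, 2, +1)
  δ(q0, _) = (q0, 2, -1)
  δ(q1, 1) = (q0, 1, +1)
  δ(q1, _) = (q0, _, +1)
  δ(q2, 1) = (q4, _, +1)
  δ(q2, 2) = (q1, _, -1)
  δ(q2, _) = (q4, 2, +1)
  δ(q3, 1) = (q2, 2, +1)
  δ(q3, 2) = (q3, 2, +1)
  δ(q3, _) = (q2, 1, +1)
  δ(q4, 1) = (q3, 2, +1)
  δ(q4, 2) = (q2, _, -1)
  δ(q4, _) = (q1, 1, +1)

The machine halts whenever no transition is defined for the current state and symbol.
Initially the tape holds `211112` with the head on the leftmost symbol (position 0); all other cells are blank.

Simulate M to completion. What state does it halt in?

q0

q0 | [2]11112__   read 2 → write 2, move +1, go to q2
q2 | 2[1]1112__   read 1 → write _, move +1, go to q4
q4 | 2_[1]112__   read 1 → write 2, move +1, go to q3
q3 | 2_2[1]12__   read 1 → write 2, move +1, go to q2
q2 | 2_22[1]2__   read 1 → write _, move +1, go to q4
q4 | 2_22_[2]__   read 2 → write _, move -1, go to q2
q2 | 2_22[_]___   read _ → write 2, move +1, go to q4
q4 | 2_222[_]__   read _ → write 1, move +1, go to q1
q1 | 2_2221[_]_   read _ → write _, move +1, go to q0
q0 | 2_2221_[_]   read _ → write 2, move -1, go to q0
q0 | 2_2221[_]2   read _ → write 2, move -1, go to q0
q0 | 2_222[1]22
No transition is defined for (q0, 1); M halts in state q0.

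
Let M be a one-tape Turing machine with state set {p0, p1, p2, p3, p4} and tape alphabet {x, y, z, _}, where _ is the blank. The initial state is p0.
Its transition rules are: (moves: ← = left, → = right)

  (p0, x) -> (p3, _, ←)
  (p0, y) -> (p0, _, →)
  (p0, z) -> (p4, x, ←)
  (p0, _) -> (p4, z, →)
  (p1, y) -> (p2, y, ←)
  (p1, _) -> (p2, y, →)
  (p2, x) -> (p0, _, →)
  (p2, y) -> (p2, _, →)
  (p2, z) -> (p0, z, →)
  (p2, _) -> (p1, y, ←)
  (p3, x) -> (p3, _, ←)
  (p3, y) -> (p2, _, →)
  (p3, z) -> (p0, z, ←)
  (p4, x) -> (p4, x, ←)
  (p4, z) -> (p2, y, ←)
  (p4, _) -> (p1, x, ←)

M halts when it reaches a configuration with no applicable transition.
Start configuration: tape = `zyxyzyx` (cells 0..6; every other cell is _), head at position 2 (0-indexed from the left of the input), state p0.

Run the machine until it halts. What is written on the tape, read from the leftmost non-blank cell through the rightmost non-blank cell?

state=p0 head=2 tape=zy[x]yzyx   (p0,x)→(p3,_,←)
state=p3 head=1 tape=z[y]_yzyx   (p3,y)→(p2,_,→)
state=p2 head=2 tape=z_[_]yzyx   (p2,_)→(p1,y,←)
state=p1 head=1 tape=z[_]yyzyx   (p1,_)→(p2,y,→)
state=p2 head=2 tape=zy[y]yzyx   (p2,y)→(p2,_,→)
state=p2 head=3 tape=zy_[y]zyx   (p2,y)→(p2,_,→)
state=p2 head=4 tape=zy__[z]yx   (p2,z)→(p0,z,→)
state=p0 head=5 tape=zy__z[y]x   (p0,y)→(p0,_,→)
state=p0 head=6 tape=zy__z_[x]   (p0,x)→(p3,_,←)
state=p3 head=5 tape=zy__z[_]_
The non-blank tape span at halt is zy__z.

zy__z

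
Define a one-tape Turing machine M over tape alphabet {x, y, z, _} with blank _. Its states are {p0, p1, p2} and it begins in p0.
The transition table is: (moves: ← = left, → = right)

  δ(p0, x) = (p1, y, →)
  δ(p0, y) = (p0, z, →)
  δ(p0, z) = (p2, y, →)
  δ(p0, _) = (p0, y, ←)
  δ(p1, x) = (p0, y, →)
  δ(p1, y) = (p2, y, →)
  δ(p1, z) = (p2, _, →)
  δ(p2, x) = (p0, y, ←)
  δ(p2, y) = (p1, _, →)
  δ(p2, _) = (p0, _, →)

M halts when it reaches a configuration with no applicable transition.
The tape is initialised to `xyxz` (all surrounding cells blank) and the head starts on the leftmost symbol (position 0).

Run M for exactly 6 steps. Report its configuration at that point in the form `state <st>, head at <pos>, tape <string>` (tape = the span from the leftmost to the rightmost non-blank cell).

state p2, head at 4, tape yzzy

p0 | [x]yxz_   read x → write y, move →, go to p1
p1 | y[y]xz_   read y → write y, move →, go to p2
p2 | yy[x]z_   read x → write y, move ←, go to p0
p0 | y[y]yz_   read y → write z, move →, go to p0
p0 | yz[y]z_   read y → write z, move →, go to p0
p0 | yzz[z]_   read z → write y, move →, go to p2
p2 | yzzy[_]
After 6 steps: state p2, head at 4, tape yzzy.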